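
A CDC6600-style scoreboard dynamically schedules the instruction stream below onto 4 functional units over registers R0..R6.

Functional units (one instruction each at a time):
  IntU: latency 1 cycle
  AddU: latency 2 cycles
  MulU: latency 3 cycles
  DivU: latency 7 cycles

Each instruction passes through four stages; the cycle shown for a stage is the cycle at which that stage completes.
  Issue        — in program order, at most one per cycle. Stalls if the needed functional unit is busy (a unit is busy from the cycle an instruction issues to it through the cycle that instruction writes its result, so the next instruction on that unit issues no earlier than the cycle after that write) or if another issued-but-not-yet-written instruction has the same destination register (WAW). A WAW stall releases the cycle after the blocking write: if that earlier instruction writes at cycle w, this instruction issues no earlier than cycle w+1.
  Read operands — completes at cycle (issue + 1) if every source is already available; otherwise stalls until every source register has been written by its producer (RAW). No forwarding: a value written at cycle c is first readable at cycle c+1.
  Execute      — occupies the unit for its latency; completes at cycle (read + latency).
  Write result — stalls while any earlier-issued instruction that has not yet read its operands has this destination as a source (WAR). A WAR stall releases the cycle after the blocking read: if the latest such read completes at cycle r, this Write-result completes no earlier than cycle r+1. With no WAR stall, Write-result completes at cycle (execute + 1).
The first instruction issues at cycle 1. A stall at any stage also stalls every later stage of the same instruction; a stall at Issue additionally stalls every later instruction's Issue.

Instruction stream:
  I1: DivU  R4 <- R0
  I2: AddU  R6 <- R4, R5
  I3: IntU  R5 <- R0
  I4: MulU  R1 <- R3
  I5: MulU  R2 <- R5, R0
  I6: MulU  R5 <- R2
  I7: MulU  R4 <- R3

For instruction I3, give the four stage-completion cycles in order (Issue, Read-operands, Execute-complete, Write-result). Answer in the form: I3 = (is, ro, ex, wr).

I1: IS=1 RO=2 EX=9 WR=10
I2: IS=2 RO=11 EX=13 WR=14  [RAW R4: wait I1 write@10]
I3: IS=3 RO=4 EX=5 WR=12  [WAR R5: wait I2 read@11]
I4: IS=4 RO=5 EX=8 WR=9
I5: IS=10 RO=13 EX=16 WR=17  [struct: MulU busy until I4 writes@9; RAW R5: wait I3 write@12]
I6: IS=18 RO=19 EX=22 WR=23  [struct: MulU busy until I5 writes@17]
I7: IS=24 RO=25 EX=28 WR=29  [struct: MulU busy until I6 writes@23]

I3 = (3, 4, 5, 12)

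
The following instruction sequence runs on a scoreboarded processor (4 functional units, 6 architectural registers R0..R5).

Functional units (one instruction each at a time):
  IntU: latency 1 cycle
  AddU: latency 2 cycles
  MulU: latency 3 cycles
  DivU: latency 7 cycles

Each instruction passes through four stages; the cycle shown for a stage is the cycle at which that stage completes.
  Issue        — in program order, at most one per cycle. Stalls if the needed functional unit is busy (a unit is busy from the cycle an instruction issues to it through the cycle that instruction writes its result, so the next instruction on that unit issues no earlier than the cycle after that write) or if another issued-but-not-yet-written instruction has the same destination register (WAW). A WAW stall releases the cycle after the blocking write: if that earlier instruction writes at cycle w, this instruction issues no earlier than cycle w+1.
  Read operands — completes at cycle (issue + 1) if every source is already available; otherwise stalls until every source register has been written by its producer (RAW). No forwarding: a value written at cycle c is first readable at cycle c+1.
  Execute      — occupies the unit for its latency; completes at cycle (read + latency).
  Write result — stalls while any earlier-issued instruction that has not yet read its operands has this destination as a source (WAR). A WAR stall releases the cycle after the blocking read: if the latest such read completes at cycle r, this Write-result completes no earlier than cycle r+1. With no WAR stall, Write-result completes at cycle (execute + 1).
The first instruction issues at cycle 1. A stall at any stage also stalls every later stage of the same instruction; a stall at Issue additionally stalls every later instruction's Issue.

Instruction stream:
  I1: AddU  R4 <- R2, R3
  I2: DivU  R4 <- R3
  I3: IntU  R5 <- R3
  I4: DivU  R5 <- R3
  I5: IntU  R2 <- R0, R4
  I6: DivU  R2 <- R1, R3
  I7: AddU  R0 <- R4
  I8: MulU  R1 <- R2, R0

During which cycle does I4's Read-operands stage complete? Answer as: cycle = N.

[1] I1 issues→AddU
[2] I1 reads
[4] I1 exec-done
[5] I1 writes R4
[6] I2 issues→DivU
[7] I2 reads; I3 issues→IntU
[8] I3 reads
[9] I3 exec-done
[10] I3 writes R5
[14] I2 exec-done
[15] I2 writes R4
[16] I4 issues→DivU
[17] I4 reads; I5 issues→IntU
[18] I5 reads
[19] I5 exec-done
[20] I5 writes R2
[24] I4 exec-done
[25] I4 writes R5
[26] I6 issues→DivU
[27] I6 reads; I7 issues→AddU
[28] I7 reads; I8 issues→MulU
[30] I7 exec-done
[31] I7 writes R0
[34] I6 exec-done
[35] I6 writes R2
[36] I8 reads
[39] I8 exec-done
[40] I8 writes R1

cycle = 17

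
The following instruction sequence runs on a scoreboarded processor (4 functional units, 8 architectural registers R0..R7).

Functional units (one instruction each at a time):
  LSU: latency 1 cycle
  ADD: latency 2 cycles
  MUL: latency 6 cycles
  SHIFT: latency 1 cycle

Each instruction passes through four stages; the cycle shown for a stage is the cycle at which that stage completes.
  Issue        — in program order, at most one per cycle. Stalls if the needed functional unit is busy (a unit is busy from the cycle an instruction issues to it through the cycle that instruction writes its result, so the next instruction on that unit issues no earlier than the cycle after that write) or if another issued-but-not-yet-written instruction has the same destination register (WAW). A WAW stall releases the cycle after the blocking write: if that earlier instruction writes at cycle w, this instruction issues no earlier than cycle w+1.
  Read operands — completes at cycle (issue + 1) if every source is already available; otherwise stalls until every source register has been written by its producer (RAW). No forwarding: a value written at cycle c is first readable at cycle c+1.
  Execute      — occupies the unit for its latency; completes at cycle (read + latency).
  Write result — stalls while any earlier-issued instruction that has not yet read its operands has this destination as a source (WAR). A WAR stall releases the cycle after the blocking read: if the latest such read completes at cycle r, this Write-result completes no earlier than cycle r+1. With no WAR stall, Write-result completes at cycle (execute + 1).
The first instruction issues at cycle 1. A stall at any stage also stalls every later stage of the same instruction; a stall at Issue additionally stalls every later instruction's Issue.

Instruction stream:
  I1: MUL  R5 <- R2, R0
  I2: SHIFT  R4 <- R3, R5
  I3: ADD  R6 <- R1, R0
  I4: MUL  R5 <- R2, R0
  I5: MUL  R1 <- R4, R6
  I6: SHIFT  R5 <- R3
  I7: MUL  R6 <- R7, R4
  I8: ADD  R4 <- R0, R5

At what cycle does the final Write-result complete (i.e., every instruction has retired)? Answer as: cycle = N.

I1: IS=1 RO=2 EX=8 WR=9
I2: IS=2 RO=10 EX=11 WR=12  [RAW R5: wait I1 write@9]
I3: IS=3 RO=4 EX=6 WR=7
I4: IS=10 RO=11 EX=17 WR=18  [struct: MUL busy until I1 writes@9]
I5: IS=19 RO=20 EX=26 WR=27  [struct: MUL busy until I4 writes@18]
I6: IS=20 RO=21 EX=22 WR=23
I7: IS=28 RO=29 EX=35 WR=36  [struct: MUL busy until I5 writes@27]
I8: IS=29 RO=30 EX=32 WR=33

cycle = 36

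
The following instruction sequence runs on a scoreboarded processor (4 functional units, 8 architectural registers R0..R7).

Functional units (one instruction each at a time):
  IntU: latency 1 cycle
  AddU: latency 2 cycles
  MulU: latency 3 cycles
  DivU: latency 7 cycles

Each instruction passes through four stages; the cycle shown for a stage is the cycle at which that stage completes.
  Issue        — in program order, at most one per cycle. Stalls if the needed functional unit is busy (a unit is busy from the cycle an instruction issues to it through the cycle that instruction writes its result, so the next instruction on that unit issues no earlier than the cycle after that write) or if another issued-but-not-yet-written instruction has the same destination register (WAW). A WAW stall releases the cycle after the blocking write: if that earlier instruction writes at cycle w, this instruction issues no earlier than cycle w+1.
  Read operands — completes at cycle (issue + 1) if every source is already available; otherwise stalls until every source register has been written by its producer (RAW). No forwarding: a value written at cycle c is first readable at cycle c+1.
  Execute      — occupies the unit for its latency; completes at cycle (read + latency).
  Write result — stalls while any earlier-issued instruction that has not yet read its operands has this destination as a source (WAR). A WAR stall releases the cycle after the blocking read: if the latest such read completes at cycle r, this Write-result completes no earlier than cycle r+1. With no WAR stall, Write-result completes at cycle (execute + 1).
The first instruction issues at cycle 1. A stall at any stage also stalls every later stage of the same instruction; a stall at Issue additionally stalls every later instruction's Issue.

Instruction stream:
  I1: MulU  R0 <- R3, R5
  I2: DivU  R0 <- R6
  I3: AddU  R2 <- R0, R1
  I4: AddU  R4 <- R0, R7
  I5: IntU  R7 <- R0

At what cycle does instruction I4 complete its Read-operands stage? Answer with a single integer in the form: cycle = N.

cycle = 22

I1  is:1  ro:2  ex:5  wr:6
I2  is:7  ro:8  ex:15  wr:16  — WAW R0: wait I1 write@6
I3  is:8  ro:17  ex:19  wr:20  — RAW R0: wait I2 write@16
I4  is:21  ro:22  ex:24  wr:25  — struct: AddU busy until I3 writes@20
I5  is:22  ro:23  ex:24  wr:25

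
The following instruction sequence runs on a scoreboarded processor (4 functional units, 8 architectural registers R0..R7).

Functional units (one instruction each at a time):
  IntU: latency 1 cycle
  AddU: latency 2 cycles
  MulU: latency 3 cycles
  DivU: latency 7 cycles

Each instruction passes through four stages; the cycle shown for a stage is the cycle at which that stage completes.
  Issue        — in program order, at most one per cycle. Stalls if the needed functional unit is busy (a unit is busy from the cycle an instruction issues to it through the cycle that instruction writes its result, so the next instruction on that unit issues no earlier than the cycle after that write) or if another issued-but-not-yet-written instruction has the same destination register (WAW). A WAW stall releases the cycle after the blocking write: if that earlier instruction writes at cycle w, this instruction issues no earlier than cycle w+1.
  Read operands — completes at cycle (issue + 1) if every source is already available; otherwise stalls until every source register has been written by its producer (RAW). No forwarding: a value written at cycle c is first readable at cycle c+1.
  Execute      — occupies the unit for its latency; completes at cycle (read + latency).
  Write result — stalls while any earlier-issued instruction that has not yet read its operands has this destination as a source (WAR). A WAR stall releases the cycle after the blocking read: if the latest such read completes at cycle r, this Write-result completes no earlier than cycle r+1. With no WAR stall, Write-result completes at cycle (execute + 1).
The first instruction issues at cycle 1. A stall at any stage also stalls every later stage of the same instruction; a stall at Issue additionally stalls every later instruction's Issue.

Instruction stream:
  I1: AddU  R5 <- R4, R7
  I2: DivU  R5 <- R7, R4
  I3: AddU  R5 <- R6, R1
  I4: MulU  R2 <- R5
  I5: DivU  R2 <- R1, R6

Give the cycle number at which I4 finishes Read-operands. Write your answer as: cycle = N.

[1] I1 issues→AddU
[2] I1 reads
[4] I1 exec-done
[5] I1 writes R5
[6] I2 issues→DivU
[7] I2 reads
[14] I2 exec-done
[15] I2 writes R5
[16] I3 issues→AddU
[17] I3 reads · I4 issues→MulU
[19] I3 exec-done
[20] I3 writes R5
[21] I4 reads
[24] I4 exec-done
[25] I4 writes R2
[26] I5 issues→DivU
[27] I5 reads
[34] I5 exec-done
[35] I5 writes R2

cycle = 21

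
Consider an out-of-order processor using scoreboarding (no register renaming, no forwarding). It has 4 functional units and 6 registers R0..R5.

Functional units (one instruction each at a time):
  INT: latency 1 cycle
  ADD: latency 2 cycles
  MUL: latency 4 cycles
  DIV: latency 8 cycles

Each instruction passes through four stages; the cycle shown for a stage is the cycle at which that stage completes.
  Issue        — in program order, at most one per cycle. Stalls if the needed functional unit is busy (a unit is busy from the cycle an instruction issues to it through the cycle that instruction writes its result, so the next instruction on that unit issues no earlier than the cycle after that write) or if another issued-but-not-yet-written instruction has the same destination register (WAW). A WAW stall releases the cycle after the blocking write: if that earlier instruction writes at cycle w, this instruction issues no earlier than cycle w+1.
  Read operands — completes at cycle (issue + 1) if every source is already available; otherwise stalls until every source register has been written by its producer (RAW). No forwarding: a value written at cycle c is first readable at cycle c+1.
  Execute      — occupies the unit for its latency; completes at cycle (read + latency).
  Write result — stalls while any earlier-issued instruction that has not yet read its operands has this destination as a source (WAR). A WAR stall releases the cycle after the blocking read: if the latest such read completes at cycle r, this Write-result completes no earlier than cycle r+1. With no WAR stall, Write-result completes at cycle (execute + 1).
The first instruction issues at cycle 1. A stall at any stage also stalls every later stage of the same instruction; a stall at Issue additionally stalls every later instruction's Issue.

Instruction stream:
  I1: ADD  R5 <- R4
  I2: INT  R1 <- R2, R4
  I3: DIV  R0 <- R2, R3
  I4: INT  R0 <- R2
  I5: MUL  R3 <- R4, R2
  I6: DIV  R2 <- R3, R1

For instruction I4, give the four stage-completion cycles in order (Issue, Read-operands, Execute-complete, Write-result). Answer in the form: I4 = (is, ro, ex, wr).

c1: I1 dispatched to ADD
c2: I1 operands ready, I2 dispatched to INT
c3: I2 operands ready, I3 dispatched to DIV
c4: I1 complete, I2 complete, I3 operands ready
c5: R5←I1, R1←I2
c12: I3 complete
c13: R0←I3
c14: I4 dispatched to INT
c15: I4 operands ready, I5 dispatched to MUL
c16: I4 complete, I5 operands ready, I6 dispatched to DIV
c17: R0←I4
c20: I5 complete
c21: R3←I5
c22: I6 operands ready
c30: I6 complete
c31: R2←I6

I4 = (14, 15, 16, 17)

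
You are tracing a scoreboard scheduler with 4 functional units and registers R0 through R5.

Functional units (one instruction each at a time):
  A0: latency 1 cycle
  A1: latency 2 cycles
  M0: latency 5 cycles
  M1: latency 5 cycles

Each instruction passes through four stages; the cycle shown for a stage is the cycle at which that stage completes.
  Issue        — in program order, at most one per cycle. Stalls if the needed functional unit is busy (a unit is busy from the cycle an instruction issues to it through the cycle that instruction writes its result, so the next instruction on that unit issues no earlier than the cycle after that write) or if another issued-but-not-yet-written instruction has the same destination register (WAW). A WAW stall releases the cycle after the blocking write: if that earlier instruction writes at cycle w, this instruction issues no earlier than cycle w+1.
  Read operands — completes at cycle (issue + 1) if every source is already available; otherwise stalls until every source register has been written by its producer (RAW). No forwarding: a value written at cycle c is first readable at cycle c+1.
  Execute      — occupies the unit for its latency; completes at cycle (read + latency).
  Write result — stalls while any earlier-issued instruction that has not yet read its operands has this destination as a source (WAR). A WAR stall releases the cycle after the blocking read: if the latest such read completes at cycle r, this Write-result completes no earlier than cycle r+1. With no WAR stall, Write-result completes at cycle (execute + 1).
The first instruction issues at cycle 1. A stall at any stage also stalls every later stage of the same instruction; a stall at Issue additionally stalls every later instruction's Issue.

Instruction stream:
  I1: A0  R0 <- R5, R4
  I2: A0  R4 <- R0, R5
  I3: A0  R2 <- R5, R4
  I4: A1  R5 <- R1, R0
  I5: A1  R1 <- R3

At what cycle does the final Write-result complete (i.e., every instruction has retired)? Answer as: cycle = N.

cycle = 19

1) issue 1, read 2, done 3, write 4
2) issue 5, read 6, done 7, write 8  <struct: A0 busy until I1 writes@4>
3) issue 9, read 10, done 11, write 12  <struct: A0 busy until I2 writes@8>
4) issue 10, read 11, done 13, write 14
5) issue 15, read 16, done 18, write 19  <struct: A1 busy until I4 writes@14>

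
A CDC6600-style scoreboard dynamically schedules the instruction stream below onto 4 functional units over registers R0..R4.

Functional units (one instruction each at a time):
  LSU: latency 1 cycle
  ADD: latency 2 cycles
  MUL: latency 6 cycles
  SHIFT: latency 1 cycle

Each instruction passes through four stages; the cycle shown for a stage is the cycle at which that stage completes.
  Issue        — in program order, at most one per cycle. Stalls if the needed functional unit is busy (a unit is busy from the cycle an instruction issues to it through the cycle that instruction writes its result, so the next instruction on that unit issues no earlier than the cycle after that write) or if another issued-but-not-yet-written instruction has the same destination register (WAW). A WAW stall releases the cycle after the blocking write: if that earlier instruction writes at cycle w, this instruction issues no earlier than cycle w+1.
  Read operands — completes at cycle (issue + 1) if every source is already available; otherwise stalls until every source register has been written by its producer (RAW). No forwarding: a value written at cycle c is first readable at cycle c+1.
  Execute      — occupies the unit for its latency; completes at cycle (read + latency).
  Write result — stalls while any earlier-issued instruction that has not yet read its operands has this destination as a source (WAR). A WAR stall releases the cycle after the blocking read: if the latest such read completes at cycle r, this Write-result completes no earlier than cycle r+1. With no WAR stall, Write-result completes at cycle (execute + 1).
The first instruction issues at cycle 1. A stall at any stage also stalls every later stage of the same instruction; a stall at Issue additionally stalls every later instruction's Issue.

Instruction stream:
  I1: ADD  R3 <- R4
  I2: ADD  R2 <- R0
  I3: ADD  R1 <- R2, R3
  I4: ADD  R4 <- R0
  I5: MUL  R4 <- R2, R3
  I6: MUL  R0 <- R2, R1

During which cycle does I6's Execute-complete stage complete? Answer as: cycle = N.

cycle = 37

c1: I1 dispatched to ADD
c2: I1 operands ready
c4: I1 complete
c5: R3←I1
c6: I2 dispatched to ADD
c7: I2 operands ready
c9: I2 complete
c10: R2←I2
c11: I3 dispatched to ADD
c12: I3 operands ready
c14: I3 complete
c15: R1←I3
c16: I4 dispatched to ADD
c17: I4 operands ready
c19: I4 complete
c20: R4←I4
c21: I5 dispatched to MUL
c22: I5 operands ready
c28: I5 complete
c29: R4←I5
c30: I6 dispatched to MUL
c31: I6 operands ready
c37: I6 complete
c38: R0←I6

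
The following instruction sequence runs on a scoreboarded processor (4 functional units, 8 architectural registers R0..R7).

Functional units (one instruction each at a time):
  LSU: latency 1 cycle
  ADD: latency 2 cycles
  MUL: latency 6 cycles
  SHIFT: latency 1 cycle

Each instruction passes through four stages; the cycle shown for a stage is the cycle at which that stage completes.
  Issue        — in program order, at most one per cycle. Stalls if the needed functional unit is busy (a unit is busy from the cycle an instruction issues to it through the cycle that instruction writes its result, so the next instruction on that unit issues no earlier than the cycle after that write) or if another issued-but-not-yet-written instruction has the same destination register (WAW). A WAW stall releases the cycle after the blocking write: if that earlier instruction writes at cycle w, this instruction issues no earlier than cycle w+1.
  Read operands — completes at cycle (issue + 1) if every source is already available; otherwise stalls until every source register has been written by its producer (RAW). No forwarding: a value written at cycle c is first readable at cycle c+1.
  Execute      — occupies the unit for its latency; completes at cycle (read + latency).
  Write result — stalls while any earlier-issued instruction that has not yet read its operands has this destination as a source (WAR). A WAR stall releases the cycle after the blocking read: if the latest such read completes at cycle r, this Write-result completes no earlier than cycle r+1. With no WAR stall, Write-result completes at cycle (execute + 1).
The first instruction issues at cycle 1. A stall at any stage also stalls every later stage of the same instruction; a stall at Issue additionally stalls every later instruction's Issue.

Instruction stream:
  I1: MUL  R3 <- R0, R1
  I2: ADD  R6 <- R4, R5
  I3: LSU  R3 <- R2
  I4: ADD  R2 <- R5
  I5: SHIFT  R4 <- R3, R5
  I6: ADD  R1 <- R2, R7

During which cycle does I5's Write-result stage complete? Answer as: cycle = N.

cycle = 16

t=1  issue I1 (MUL)
t=2  I1 read-ops | issue I2 (ADD)
t=3  I2 read-ops
t=5  I2 finished on ADD
t=6  I2→R6
t=8  I1 finished on MUL
t=9  I1→R3
t=10  issue I3 (LSU)
t=11  I3 read-ops | issue I4 (ADD)
t=12  I3 finished on LSU | I4 read-ops | issue I5 (SHIFT)
t=13  I3→R3
t=14  I4 finished on ADD | I5 read-ops
t=15  I4→R2 | I5 finished on SHIFT
t=16  I5→R4 | issue I6 (ADD)
t=17  I6 read-ops
t=19  I6 finished on ADD
t=20  I6→R1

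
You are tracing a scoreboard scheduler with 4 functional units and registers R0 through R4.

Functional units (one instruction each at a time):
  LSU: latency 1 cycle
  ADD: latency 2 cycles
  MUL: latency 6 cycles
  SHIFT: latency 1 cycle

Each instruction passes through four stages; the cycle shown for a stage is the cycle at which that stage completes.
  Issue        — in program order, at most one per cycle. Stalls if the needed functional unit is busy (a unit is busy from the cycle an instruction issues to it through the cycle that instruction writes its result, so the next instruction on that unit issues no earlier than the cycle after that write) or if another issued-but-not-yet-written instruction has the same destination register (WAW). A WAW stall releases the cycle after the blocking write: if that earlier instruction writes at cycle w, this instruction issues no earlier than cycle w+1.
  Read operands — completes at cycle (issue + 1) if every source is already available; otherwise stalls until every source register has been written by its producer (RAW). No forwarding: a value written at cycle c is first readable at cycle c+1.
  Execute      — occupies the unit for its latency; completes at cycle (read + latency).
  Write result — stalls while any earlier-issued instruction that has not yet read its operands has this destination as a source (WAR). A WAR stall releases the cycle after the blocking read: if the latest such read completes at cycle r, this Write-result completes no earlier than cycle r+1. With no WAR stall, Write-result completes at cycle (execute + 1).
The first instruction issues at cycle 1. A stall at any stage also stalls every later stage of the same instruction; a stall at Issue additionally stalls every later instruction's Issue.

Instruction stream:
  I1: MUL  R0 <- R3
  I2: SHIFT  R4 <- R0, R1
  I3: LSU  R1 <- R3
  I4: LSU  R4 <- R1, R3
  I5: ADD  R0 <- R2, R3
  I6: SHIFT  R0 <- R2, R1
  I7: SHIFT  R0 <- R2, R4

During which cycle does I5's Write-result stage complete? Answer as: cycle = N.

cycle = 18

  I1 | 1 | 2 | 8 | 9
  I2 | 2 | 10 | 11 | 12   RAW R0: wait I1 write@9
  I3 | 3 | 4 | 5 | 11   WAR R1: wait I2 read@10
  I4 | 13 | 14 | 15 | 16   WAW R4: wait I2 write@12
  I5 | 14 | 15 | 17 | 18
  I6 | 19 | 20 | 21 | 22   WAW R0: wait I5 write@18
  I7 | 23 | 24 | 25 | 26   struct: SHIFT busy until I6 writes@22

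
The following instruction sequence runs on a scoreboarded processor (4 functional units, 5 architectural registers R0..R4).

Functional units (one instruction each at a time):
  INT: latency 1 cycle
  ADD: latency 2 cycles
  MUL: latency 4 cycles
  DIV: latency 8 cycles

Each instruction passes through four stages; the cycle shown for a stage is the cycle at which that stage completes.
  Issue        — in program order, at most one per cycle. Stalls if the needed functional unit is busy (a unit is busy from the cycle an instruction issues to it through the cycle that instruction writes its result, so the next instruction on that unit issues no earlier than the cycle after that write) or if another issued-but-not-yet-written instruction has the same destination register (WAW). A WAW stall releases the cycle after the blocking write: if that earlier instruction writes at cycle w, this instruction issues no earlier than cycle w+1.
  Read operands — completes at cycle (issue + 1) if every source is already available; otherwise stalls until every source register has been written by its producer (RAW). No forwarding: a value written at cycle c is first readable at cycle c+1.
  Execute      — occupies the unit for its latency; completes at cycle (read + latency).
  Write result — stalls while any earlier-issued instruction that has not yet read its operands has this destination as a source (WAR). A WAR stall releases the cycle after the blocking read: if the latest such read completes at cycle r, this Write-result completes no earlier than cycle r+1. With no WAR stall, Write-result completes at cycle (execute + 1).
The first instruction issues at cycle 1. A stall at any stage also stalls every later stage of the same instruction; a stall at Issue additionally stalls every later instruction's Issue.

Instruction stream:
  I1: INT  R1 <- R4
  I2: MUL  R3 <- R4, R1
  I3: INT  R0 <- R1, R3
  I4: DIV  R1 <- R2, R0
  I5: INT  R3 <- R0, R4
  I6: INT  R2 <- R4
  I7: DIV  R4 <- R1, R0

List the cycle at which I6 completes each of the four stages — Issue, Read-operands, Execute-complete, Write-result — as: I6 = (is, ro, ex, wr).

I6 = (18, 19, 20, 21)

t=1  issue I1 (INT)
t=2  I1 read-ops | issue I2 (MUL)
t=3  I1 finished on INT
t=4  I1→R1
t=5  I2 read-ops | issue I3 (INT)
t=6  issue I4 (DIV)
t=9  I2 finished on MUL
t=10  I2→R3
t=11  I3 read-ops
t=12  I3 finished on INT
t=13  I3→R0
t=14  I4 read-ops | issue I5 (INT)
t=15  I5 read-ops
t=16  I5 finished on INT
t=17  I5→R3
t=18  issue I6 (INT)
t=19  I6 read-ops
t=20  I6 finished on INT
t=21  I6→R2
t=22  I4 finished on DIV
t=23  I4→R1
t=24  issue I7 (DIV)
t=25  I7 read-ops
t=33  I7 finished on DIV
t=34  I7→R4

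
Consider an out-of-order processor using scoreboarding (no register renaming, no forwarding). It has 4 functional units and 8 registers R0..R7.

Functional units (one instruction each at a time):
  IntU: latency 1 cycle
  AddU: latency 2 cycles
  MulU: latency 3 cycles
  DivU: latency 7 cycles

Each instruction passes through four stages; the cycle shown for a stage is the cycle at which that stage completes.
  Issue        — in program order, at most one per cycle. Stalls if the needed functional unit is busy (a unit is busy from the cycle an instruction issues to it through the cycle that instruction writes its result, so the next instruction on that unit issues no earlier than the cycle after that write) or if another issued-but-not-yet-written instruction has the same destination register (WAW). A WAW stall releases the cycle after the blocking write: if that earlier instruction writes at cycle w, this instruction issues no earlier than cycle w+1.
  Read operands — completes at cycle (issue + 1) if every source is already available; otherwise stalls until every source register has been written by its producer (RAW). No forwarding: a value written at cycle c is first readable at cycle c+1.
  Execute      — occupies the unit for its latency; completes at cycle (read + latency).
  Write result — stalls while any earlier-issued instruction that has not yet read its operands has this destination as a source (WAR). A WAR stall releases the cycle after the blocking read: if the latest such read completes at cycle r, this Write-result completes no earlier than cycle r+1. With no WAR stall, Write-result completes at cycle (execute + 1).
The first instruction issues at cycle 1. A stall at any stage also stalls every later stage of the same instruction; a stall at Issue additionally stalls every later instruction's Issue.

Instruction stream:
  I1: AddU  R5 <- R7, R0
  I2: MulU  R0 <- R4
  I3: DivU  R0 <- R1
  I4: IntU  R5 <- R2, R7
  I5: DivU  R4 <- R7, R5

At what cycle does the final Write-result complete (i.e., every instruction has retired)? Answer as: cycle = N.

c1: I1→AddU
c2: I1 RO · I2→MulU
c3: I2 RO
c4: I1 EX
c5: I1 WR R5
c6: I2 EX
c7: I2 WR R0
c8: I3→DivU
c9: I3 RO · I4→IntU
c10: I4 RO
c11: I4 EX
c12: I4 WR R5
c16: I3 EX
c17: I3 WR R0
c18: I5→DivU
c19: I5 RO
c26: I5 EX
c27: I5 WR R4

cycle = 27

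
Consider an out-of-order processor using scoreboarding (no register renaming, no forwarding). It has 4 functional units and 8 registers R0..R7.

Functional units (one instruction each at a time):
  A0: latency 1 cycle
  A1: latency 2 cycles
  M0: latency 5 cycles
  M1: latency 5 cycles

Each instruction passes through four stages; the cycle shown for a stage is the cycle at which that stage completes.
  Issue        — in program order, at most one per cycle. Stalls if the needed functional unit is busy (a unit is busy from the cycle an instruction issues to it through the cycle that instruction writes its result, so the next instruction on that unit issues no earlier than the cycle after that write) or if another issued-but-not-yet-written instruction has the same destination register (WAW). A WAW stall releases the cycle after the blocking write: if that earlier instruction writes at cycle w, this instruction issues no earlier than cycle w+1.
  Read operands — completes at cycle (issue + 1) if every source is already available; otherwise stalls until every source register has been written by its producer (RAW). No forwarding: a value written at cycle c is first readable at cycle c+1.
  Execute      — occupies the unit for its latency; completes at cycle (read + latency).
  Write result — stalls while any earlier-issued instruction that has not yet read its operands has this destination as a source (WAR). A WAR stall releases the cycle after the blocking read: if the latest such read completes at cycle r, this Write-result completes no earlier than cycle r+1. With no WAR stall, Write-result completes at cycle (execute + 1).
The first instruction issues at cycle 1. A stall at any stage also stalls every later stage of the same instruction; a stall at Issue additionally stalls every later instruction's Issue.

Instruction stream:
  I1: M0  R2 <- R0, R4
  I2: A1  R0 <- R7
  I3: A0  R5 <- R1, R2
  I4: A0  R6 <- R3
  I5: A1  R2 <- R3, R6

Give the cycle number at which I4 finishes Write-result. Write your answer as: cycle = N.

I1: IS=1 RO=2 EX=7 WR=8
I2: IS=2 RO=3 EX=5 WR=6
I3: IS=3 RO=9 EX=10 WR=11  [RAW R2: wait I1 write@8]
I4: IS=12 RO=13 EX=14 WR=15  [struct: A0 busy until I3 writes@11]
I5: IS=13 RO=16 EX=18 WR=19  [RAW R6: wait I4 write@15]

cycle = 15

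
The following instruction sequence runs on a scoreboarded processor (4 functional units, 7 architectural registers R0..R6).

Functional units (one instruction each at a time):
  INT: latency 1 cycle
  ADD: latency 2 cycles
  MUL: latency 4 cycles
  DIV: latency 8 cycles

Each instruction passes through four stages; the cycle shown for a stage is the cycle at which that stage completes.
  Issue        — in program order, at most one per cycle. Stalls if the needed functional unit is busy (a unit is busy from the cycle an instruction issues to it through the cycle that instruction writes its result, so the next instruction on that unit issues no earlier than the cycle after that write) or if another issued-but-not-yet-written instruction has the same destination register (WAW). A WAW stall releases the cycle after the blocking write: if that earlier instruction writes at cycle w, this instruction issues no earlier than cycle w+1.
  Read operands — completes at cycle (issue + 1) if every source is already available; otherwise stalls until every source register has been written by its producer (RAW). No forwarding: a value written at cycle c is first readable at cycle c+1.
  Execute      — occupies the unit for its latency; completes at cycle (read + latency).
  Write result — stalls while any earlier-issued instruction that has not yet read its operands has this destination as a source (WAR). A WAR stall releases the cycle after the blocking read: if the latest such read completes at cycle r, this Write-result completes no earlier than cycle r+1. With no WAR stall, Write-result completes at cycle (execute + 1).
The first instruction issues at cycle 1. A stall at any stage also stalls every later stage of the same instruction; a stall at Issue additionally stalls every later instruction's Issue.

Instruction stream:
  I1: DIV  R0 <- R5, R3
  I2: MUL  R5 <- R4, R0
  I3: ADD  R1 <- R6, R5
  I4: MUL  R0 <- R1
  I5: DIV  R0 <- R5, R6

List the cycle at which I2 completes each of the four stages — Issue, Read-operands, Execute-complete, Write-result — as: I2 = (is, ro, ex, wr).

I2 = (2, 12, 16, 17)

[1] I1 issues→DIV
[2] I1 reads, I2 issues→MUL
[3] I3 issues→ADD
[10] I1 exec-done
[11] I1 writes R0
[12] I2 reads
[16] I2 exec-done
[17] I2 writes R5
[18] I3 reads, I4 issues→MUL
[20] I3 exec-done
[21] I3 writes R1
[22] I4 reads
[26] I4 exec-done
[27] I4 writes R0
[28] I5 issues→DIV
[29] I5 reads
[37] I5 exec-done
[38] I5 writes R0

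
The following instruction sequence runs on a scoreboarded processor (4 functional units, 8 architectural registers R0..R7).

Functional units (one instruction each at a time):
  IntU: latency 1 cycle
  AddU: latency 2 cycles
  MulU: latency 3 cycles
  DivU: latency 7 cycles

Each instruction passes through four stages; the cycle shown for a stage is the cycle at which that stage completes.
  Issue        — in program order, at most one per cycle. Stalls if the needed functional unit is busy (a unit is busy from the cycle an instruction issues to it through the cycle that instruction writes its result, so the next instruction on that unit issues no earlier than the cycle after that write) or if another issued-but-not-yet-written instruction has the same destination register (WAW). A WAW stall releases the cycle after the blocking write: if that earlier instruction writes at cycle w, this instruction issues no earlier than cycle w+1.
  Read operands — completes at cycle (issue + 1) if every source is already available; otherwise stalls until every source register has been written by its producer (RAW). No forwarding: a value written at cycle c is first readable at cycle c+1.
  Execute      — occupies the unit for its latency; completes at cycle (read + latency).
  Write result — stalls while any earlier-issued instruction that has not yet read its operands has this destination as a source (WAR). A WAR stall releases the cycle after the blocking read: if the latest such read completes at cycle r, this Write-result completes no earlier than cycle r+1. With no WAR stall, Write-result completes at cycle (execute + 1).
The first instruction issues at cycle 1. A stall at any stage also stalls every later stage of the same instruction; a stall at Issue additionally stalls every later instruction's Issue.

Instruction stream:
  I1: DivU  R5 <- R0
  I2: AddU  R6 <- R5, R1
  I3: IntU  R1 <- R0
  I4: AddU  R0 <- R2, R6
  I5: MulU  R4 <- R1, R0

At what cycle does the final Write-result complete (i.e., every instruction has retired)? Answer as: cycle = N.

I1  is:1  ro:2  ex:9  wr:10
I2  is:2  ro:11  ex:13  wr:14  — RAW R5: wait I1 write@10
I3  is:3  ro:4  ex:5  wr:12  — WAR R1: wait I2 read@11
I4  is:15  ro:16  ex:18  wr:19  — struct: AddU busy until I2 writes@14
I5  is:16  ro:20  ex:23  wr:24  — RAW R0: wait I4 write@19

cycle = 24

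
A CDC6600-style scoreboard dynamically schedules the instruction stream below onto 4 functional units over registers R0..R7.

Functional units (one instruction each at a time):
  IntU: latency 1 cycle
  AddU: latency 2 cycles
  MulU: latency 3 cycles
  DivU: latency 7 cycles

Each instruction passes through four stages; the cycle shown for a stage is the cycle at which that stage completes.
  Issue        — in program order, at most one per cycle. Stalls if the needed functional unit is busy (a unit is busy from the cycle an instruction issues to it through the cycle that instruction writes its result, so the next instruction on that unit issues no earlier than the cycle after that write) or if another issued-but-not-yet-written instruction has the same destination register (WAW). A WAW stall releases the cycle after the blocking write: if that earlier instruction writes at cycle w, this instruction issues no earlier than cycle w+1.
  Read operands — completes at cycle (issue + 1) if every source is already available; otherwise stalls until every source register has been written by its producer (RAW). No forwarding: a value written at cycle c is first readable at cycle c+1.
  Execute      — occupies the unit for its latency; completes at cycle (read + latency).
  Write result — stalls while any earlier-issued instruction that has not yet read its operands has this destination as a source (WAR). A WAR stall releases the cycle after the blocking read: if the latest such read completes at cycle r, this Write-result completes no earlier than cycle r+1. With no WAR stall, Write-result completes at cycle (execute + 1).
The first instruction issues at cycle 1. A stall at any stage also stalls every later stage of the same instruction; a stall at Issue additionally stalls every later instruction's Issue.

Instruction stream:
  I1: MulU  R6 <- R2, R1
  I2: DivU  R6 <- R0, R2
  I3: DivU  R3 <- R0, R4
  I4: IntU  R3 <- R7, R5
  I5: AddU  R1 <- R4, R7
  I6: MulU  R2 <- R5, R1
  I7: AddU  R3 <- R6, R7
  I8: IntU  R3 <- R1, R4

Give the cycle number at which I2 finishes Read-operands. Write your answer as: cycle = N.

cycle = 8

t=1  I1 issues→MulU
t=2  I1 reads
t=5  I1 exec-done
t=6  I1 writes R6
t=7  I2 issues→DivU
t=8  I2 reads
t=15  I2 exec-done
t=16  I2 writes R6
t=17  I3 issues→DivU
t=18  I3 reads
t=25  I3 exec-done
t=26  I3 writes R3
t=27  I4 issues→IntU
t=28  I4 reads, I5 issues→AddU
t=29  I4 exec-done, I5 reads, I6 issues→MulU
t=30  I4 writes R3
t=31  I5 exec-done
t=32  I5 writes R1
t=33  I6 reads, I7 issues→AddU
t=34  I7 reads
t=36  I6 exec-done, I7 exec-done
t=37  I6 writes R2, I7 writes R3
t=38  I8 issues→IntU
t=39  I8 reads
t=40  I8 exec-done
t=41  I8 writes R3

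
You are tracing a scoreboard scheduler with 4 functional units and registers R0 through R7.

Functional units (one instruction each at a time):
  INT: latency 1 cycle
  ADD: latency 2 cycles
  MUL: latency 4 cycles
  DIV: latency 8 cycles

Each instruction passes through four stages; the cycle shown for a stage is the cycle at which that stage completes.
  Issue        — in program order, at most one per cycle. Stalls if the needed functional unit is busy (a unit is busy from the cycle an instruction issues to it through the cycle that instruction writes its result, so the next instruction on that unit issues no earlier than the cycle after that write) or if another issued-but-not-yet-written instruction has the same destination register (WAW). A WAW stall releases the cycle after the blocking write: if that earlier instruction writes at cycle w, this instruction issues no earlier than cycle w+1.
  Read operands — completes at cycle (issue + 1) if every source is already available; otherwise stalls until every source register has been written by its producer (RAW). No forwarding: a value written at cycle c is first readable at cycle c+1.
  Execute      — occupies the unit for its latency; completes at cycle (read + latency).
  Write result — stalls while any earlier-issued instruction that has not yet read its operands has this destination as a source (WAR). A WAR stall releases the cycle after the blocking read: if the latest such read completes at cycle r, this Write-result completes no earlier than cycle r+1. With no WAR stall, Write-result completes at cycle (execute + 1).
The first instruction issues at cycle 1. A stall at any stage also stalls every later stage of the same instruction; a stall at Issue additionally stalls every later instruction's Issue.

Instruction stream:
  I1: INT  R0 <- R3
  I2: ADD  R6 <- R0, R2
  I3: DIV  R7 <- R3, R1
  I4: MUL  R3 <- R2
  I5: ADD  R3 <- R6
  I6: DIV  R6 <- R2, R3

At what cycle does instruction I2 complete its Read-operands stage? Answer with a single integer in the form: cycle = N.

cycle = 5

1) issue 1, read 2, done 3, write 4
2) issue 2, read 5, done 7, write 8  <RAW R0: wait I1 write@4>
3) issue 3, read 4, done 12, write 13
4) issue 4, read 5, done 9, write 10
5) issue 11, read 12, done 14, write 15  <WAW R3: wait I4 write@10>
6) issue 14, read 16, done 24, write 25  <struct: DIV busy until I3 writes@13 / RAW R3: wait I5 write@15>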